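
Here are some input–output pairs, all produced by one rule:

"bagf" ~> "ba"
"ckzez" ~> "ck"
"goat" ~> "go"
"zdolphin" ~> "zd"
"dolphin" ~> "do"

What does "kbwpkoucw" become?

What's happening: keep only the first 2 characters.
Doing the same to "kbwpkoucw": "kb".

kb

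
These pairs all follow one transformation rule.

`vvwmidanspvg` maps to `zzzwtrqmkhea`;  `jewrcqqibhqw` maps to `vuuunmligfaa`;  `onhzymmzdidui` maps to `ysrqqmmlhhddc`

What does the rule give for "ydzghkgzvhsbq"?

Looking at the pairs, the operation is to shift every letter 4 places forward in the alphabet (wrapping around), then sort the characters into reverse alphabetical order.
For "ydzghkgzvhsbq", step one produces "chdklokdzlwfu"; step two turns that into "zwuollkkhfddc".
(Check on "onhzymmzdidui": → "srldcqqdhmhym" → "ysrqqmmlhhddc" ✓)

zwuollkkhfddc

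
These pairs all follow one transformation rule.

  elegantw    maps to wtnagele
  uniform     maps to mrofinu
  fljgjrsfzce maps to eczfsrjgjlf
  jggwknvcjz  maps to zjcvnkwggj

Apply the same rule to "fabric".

Rule — reverse the string.
"fabric" → "cirbaf".

cirbaf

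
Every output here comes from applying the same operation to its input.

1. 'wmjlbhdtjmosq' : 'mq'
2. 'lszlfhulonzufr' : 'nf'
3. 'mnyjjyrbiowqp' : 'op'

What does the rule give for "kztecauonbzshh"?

Rule — keep one character in every 3, starting at position 1 (positions 1st, 4th, 7th, ...), then delete the first 3 characters.
On "kztecauonbzshh" that produces "bh".
(Check on "wmjlbhdtjmosq": → "wldmq" → "mq" ✓)

bh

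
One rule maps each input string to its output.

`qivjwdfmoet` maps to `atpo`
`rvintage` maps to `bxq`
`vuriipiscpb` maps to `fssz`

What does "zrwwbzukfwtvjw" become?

The rule is to keep one character in every 3, starting at position 1 (positions 1st, 4th, 7th, ...), then shift every letter 10 places forward in the alphabet (wrapping around).
On "zrwwbzukfwtvjw": the first step gives "zwuwj", and the second then gives "jgegt".

jgegt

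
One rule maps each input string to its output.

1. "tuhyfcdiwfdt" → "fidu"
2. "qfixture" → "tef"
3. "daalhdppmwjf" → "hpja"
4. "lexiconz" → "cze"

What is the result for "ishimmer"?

mrs

Looking at the pairs, the operation is to keep one character in every 3, starting at position 2 (positions 2nd, 5th, 8th, ...), then move the first character to the end.
Working it through for "ishimmer": intermediate "smr", final "mrs".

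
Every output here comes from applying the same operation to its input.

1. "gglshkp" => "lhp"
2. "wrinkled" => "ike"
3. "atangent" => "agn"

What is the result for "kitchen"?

Looking at the pairs, the operation is to keep every other character starting from the first (positions 1st, 3rd, 5th, ...), then delete the first character.
Starting from "kitchen": after the first operation, "kthn"; after the second, "thn".

thn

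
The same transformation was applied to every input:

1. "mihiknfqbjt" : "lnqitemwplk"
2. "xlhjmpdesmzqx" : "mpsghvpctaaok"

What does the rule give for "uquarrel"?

The pattern: shift every letter 3 places forward in the alphabet (wrapping around), then move the first 3 characters to the end (rotate left by 3).
Starting from "uquarrel": after the first operation, "xtxduuho"; after the second, "duuhoxtx".

duuhoxtx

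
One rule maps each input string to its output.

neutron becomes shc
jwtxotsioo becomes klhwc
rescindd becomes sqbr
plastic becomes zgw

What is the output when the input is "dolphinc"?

The transformation: keep every other character starting from the second (positions 2nd, 4th, 6th, ...), then shift every letter 12 places backward in the alphabet (wrapping around).
"dolphinc" → "opic" → "cdwq".
(Check on "rescindd": → "ecnd" → "sqbr" ✓)

cdwq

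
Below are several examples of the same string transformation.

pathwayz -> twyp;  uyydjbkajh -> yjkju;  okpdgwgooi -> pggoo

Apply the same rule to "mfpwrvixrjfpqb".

prirfqm

In each case the input is transformed by: move the first 2 characters to the end (rotate left by 2), then keep every other character starting from the first (positions 1st, 3rd, 5th, ...).
Starting from "mfpwrvixrjfpqb": after the first operation, "pwrvixrjfpqbmf"; after the second, "prirfqm".
(Check on "okpdgwgooi": → "pdgwgooiok" → "pggoo" ✓)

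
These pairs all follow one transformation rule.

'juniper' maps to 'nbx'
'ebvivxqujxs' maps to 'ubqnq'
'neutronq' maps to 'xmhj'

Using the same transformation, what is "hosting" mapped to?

What's happening: shift every letter 7 places backward in the alphabet (wrapping around), then keep every other character starting from the second (positions 2nd, 4th, 6th, ...).
For "hosting", step one produces "ahlmbgz"; step two turns that into "hmg".

hmg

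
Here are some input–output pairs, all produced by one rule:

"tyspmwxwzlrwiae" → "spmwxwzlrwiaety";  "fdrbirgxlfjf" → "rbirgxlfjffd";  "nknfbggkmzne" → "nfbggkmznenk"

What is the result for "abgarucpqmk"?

What's happening: move the first 2 characters to the end (rotate left by 2).
On "abgarucpqmk" that produces "garucpqmkab".

garucpqmkab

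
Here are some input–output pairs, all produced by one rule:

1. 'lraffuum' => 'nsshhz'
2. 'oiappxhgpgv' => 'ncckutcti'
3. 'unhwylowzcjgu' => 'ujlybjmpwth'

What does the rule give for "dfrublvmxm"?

The transformation: shift every letter 13 places forward in the alphabet (wrapping around) — i.e. ROT13, then delete the first 2 characters.
For "dfrublvmxm", step one produces "qsehoyizkz"; step two turns that into "ehoyizkz".

ehoyizkz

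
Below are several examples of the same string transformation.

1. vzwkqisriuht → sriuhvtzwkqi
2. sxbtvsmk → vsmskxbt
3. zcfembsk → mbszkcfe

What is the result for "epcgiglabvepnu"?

Each output is the input with this applied: swap the first and last characters, then swap the front and back halves of the string.
For "epcgiglabvepnu", step one produces "upcgiglabvepne"; step two turns that into "abvepneupcgigl".
(Check on "vzwkqisriuht": → "tzwkqisriuhv" → "sriuhvtzwkqi" ✓)

abvepneupcgigl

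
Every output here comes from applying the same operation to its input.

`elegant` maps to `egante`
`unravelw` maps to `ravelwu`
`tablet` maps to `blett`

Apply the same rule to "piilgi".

What's happening: move the first character to the end, then delete the first character.
For "piilgi", step one produces "iilgip"; step two turns that into "ilgip".

ilgip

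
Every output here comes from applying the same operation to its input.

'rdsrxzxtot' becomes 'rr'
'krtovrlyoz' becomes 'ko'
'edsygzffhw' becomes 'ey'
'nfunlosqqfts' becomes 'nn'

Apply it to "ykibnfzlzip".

Each output is the input with this applied: keep one character in every 3, starting at position 1 (positions 1st, 4th, 7th, ...), then delete the last 2 characters.
For "ykibnfzlzip", step one produces "ybzi"; step two turns that into "yb".

yb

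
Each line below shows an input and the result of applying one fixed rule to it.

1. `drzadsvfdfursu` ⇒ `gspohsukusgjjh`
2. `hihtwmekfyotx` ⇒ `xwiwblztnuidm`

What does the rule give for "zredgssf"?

gosthvuh

What's happening: shift every letter 11 places backward in the alphabet (wrapping around), then swap each adjacent pair of characters (1↔2, 3↔4, ...).
Starting from "zredgssf": after the first operation, "ogtsvhhu"; after the second, "gosthvuh".
(Check on "hihtwmekfyotx": → "wxwilbtzundim" → "xwiwblztnuidm" ✓)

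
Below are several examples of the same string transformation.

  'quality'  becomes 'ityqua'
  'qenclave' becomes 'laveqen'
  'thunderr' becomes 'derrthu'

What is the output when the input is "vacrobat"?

In each case the input is transformed by: move the first 3 characters to the end (rotate left by 3), then delete the first character.
Working it through for "vacrobat": intermediate "robatvac", final "obatvac".

obatvac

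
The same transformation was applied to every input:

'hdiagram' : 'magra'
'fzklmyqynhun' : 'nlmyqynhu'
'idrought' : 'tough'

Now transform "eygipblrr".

What's happening: delete the first 3 characters, then move the last character to the front.
"eygipblrr" → "ipblrr" → "ripblr".

ripblr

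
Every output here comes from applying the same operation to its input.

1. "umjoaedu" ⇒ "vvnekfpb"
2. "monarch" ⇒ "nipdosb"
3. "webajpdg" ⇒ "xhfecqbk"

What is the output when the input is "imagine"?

The transformation: take characters alternately from the front and the back (1st, last, 2nd, 2nd-last, ...), then shift every letter 1 place forward in the alphabet (wrapping around).
Working it through for "imagine": intermediate "iemnaig", final "jfnobjh".

jfnobjh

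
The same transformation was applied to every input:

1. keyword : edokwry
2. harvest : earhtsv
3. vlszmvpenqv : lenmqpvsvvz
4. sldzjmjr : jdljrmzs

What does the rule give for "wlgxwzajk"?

gakjwlxwz

The pattern: sort the characters into alphabetical order, then swap each adjacent pair of characters (1↔2, 3↔4, ...).
On "wlgxwzajk": the first step gives "agjklwwxz", and the second then gives "gakjwlxwz".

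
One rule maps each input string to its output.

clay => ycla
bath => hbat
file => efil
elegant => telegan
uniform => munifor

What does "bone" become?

ebon

The pattern: move the last character to the front.
"bone" → "ebon".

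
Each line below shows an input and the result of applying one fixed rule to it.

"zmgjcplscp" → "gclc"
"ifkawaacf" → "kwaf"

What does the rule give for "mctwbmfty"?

Looking at the pairs, the operation is to delete the first character, then keep every other character starting from the second (positions 2nd, 4th, 6th, ...).
On "mctwbmfty": the first step gives "ctwbmfty", and the second then gives "tbfy".
(Check on "ifkawaacf": → "fkawaacf" → "kwaf" ✓)

tbfy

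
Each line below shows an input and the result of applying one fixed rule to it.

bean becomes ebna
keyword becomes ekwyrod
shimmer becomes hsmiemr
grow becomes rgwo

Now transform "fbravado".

In each case the input is transformed by: swap each adjacent pair of characters (1↔2, 3↔4, ...).
For "fbravado" the result is "bfaravod".

bfaravod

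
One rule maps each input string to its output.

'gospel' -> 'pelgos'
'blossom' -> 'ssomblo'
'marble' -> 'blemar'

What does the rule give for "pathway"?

hwaypat

In each case the input is transformed by: move the first 3 characters to the end (rotate left by 3).
On "pathway" that produces "hwaypat".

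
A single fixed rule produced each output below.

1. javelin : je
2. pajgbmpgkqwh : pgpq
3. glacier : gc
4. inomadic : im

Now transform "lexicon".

Each output is the input with this applied: move the last 2 characters to the front (rotate right by 2), then keep one character in every 3, starting at position 3 (positions 3rd, 6th, 9th, ...).
"lexicon" → "onlexic" → "li".
(Check on "javelin": → "injavel" → "je" ✓)

li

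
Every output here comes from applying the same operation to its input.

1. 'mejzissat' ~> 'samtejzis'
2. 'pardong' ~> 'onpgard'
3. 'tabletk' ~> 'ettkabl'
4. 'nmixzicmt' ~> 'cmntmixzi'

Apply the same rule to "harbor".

What's happening: swap the first and last characters, then move the last 3 characters to the front (rotate right by 3).
Doing the same to "harbor": "bohrar".

bohrar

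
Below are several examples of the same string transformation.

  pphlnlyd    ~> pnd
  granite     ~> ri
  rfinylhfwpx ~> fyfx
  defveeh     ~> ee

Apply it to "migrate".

ia

The pattern: keep one character in every 3, starting at position 2 (positions 2nd, 5th, 8th, ...).
Doing the same to "migrate": "ia".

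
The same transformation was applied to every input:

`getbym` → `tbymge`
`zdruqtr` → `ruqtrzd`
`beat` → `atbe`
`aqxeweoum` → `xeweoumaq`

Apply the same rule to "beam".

ambe

Each output is the input with this applied: move the first 2 characters to the end (rotate left by 2).
Applying that to "beam" gives "ambe".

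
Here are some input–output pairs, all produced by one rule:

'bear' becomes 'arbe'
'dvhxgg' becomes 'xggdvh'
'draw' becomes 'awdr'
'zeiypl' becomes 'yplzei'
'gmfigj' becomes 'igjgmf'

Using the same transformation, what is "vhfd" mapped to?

fdvh

The rule is to swap the front and back halves of the string.
Doing the same to "vhfd": "fdvh".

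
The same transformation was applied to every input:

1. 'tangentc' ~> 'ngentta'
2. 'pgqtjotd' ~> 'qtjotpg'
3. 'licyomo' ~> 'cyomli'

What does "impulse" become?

pulsim

In each case the input is transformed by: delete the last character, then move the first 2 characters to the end (rotate left by 2).
Applying both steps to "impulse": "impuls", then "pulsim".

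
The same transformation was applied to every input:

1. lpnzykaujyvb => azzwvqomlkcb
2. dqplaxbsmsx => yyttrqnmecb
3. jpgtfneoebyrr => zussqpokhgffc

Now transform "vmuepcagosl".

wvtqpnmhfdb

What's happening: sort the characters into reverse alphabetical order, then shift every letter 1 place forward in the alphabet (wrapping around).
"vmuepcagosl" → "vuspomlgeca" → "wvtqpnmhfdb".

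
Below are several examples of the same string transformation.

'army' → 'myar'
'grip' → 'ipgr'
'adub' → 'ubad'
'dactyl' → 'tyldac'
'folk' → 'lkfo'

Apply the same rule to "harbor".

The rule is to swap the front and back halves of the string.
Applying that to "harbor" gives "borhar".

borhar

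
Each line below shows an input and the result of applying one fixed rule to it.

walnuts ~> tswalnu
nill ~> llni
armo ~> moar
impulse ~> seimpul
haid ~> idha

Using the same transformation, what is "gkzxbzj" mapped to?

zjgkzxb

Each output is the input with this applied: move the last 2 characters to the front (rotate right by 2).
On "gkzxbzj" that produces "zjgkzxb".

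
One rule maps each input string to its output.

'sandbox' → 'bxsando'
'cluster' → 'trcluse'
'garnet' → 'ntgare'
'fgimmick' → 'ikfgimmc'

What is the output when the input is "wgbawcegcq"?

gqwgbawcec

The pattern: move the last 2 characters to the front (rotate right by 2), then swap the first and last characters.
On "wgbawcegcq" that produces "gqwgbawcec".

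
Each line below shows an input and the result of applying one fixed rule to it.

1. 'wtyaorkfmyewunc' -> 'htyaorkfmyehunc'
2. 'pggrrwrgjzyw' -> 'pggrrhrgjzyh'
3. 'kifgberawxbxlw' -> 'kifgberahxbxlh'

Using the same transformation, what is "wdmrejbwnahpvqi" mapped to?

hdmrejbhnahpvqi

The rule is to replace every "w" with "h".
"wdmrejbwnahpvqi" → "hdmrejbhnahpvqi".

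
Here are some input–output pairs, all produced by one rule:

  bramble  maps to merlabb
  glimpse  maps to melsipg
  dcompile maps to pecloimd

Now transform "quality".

Each output is the input with this applied: take characters alternately from the front and the back (1st, last, 2nd, 2nd-last, ...), then swap the first and last characters.
"quality" → "qyutail" → "lyutaiq".

lyutaiq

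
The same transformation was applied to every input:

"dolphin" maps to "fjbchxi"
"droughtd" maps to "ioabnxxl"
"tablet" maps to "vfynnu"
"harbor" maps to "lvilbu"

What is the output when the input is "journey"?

olhysdi

The pattern: shift every letter 6 places backward in the alphabet (wrapping around), then move the first 2 characters to the end (rotate left by 2).
Working it through for "journey": intermediate "diolhys", final "olhysdi".
(Check on "tablet": → "nuvfyn" → "vfynnu" ✓)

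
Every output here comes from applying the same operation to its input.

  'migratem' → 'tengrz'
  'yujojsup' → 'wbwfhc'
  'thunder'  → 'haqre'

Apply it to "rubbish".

oovfu

In each case the input is transformed by: delete the first 2 characters, then shift every letter 13 places forward in the alphabet (wrapping around) — i.e. ROT13.
For "rubbish" the result is "oovfu".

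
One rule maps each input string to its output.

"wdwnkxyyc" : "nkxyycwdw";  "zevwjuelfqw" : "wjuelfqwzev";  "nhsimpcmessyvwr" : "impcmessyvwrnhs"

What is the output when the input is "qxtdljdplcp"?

dljdplcpqxt

Looking at the pairs, the operation is to move the first 3 characters to the end (rotate left by 3).
Doing the same to "qxtdljdplcp": "dljdplcpqxt".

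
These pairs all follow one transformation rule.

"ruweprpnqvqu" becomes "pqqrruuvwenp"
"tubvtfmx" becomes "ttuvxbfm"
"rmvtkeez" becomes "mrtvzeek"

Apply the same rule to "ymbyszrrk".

rrsyyzbkm

Looking at the pairs, the operation is to sort the characters into alphabetical order, then move the first 3 characters to the end (rotate left by 3).
"ymbyszrrk" → "bkmrrsyyz" → "rrsyyzbkm".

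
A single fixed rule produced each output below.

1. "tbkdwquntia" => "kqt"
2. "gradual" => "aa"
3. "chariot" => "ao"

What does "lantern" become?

The rule is to keep one character in every 3, starting at position 3 (positions 3rd, 6th, 9th, ...).
Applying that to "lantern" gives "nr".

nr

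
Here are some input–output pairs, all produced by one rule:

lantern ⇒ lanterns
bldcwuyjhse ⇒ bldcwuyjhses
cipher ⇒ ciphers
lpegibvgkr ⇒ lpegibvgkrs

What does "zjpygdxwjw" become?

In each case the input is transformed by: append "s".
For "zjpygdxwjw" the result is "zjpygdxwjws".

zjpygdxwjws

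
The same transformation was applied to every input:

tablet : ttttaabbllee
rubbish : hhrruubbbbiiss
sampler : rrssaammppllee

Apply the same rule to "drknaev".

Looking at the pairs, the operation is to move the last character to the front, then double every character.
On "drknaev": the first step gives "vdrknae", and the second then gives "vvddrrkknnaaee".

vvddrrkknnaaee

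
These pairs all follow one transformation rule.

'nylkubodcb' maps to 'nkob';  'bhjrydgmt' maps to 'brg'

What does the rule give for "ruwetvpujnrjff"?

The pattern: keep one character in every 3, starting at position 1 (positions 1st, 4th, 7th, ...).
For "ruwetvpujnrjff" the result is "repnf".

repnf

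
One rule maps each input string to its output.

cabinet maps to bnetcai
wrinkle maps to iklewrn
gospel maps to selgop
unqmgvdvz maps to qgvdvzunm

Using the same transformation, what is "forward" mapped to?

What's happening: move the first 3 characters to the end (rotate left by 3), then swap the first and last characters.
For "forward", step one produces "wardfor"; step two turns that into "rardfow".

rardfow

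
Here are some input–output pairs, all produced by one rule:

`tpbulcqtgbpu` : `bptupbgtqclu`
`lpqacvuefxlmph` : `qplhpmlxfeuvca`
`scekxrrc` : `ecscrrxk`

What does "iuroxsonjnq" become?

Rule — reverse the string, then move the last 3 characters to the front (rotate right by 3).
"iuroxsonjnq" → "qnjnosxorui" → "ruiqnjnosxo".

ruiqnjnosxo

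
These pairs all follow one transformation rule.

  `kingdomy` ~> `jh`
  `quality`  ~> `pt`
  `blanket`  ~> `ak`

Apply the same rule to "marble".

lz

What's happening: shift every letter 1 place backward in the alphabet (wrapping around), then keep only the first 2 characters.
Working it through for "marble": intermediate "lzqakd", final "lz".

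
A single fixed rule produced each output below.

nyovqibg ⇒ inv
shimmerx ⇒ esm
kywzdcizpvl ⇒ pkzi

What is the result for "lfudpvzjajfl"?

The rule is to move the last 3 characters to the front (rotate right by 3), then keep one character in every 3, starting at position 1 (positions 1st, 4th, 7th, ...).
Doing the same to "lfudpvzjajfl": "jldz".

jldz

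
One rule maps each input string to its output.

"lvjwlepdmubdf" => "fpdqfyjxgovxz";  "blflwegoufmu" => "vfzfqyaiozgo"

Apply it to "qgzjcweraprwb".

katdwqylujlqv

In each case the input is transformed by: shift every letter 6 places backward in the alphabet (wrapping around).
On "qgzjcweraprwb" that produces "katdwqylujlqv".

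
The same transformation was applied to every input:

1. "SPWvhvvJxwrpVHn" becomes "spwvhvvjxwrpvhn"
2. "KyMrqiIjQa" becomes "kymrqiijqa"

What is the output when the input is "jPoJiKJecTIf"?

The transformation: convert every letter to lowercase.
Applying that to "jPoJiKJecTIf" gives "jpojikjectif".

jpojikjectif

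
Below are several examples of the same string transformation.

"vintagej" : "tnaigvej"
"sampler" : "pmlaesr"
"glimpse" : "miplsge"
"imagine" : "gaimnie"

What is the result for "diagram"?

Rule — move the first 3 characters to the end (rotate left by 3), then take characters alternately from the front and the back (1st, last, 2nd, 2nd-last, ...).
On "diagram": the first step gives "gramdia", and the second then gives "gariadm".
(Check on "glimpse": → "mpsegli" → "miplsge" ✓)

gariadm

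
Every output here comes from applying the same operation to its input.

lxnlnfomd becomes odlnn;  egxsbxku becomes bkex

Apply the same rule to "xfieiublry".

The pattern: keep every other character starting from the first (positions 1st, 3rd, 5th, ...), then move the last 2 characters to the front (rotate right by 2).
On "xfieiublry": the first step gives "xiibr", and the second then gives "brxii".

brxii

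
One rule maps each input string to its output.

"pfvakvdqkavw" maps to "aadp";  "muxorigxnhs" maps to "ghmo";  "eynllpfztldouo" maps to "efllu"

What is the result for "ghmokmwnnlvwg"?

In each case the input is transformed by: keep one character in every 3, starting at position 1 (positions 1st, 4th, 7th, ...), then sort the characters into alphabetical order.
"ghmokmwnnlvwg" → "gowlg" → "gglow".

gglow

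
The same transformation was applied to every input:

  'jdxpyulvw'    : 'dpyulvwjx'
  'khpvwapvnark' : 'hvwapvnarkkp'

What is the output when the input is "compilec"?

The pattern: move the first 2 characters to the end (rotate left by 2), then swap the first and last characters.
On "compilec" that produces "opileccm".

opileccm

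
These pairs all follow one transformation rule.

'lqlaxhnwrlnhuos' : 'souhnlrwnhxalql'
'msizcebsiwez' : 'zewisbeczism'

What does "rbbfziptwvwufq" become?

In each case the input is transformed by: reverse the string.
Doing the same to "rbbfziptwvwufq": "qfuwvwtpizfbbr".

qfuwvwtpizfbbr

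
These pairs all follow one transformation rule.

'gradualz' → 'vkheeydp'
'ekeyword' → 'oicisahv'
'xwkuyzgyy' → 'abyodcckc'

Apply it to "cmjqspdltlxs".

The transformation: swap each adjacent pair of characters (1↔2, 3↔4, ...), then shift every letter 4 places forward in the alphabet (wrapping around).
Working it through for "cmjqspdltlxs": intermediate "mcqjpsldltsx", final "qguntwphpxwb".

qguntwphpxwb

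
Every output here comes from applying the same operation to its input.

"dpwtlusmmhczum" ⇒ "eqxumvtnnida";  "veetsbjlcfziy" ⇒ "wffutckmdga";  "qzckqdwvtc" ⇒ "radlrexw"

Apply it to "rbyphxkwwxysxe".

sczqiylxxyzt

The rule is to shift every letter 1 place forward in the alphabet (wrapping around), then delete the last 2 characters.
Starting from "rbyphxkwwxysxe": after the first operation, "sczqiylxxyztyf"; after the second, "sczqiylxxyzt".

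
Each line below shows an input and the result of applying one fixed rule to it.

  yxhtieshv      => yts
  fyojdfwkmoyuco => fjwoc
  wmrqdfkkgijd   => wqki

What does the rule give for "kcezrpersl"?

kzel

Each output is the input with this applied: keep one character in every 3, starting at position 1 (positions 1st, 4th, 7th, ...).
Applying that to "kcezrpersl" gives "kzel".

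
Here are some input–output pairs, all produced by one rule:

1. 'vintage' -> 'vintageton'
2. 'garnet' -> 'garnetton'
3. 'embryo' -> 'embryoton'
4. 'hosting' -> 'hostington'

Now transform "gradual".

Each output is the input with this applied: append "ton".
"gradual" → "gradualton".

gradualton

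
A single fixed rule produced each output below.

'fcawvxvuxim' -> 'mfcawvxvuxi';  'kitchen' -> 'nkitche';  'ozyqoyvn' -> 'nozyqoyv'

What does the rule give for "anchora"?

aanchor

In each case the input is transformed by: move the last character to the front.
On "anchora" that produces "aanchor".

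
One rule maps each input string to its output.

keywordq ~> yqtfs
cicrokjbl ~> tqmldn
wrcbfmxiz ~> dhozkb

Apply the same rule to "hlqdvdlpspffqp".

fxfnrurhhsr

The rule is to shift every letter 2 places forward in the alphabet (wrapping around), then delete the first 3 characters.
For "hlqdvdlpspffqp" the result is "fxfnrurhhsr".
(Check on "keywordq": → "mgayqtfs" → "yqtfs" ✓)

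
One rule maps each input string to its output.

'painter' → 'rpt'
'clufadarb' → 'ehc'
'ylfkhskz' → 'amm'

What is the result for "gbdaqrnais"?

What's happening: keep one character in every 3, starting at position 1 (positions 1st, 4th, 7th, ...), then shift every letter 2 places forward in the alphabet (wrapping around).
"gbdaqrnais" → "gans" → "icpu".
(Check on "painter": → "pnr" → "rpt" ✓)

icpu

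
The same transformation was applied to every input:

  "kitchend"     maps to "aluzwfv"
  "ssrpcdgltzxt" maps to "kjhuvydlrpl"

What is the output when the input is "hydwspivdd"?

qvokhanvv

Each output is the input with this applied: shift every letter 8 places backward in the alphabet (wrapping around), then delete the first character.
For "hydwspivdd", step one produces "zqvokhanvv"; step two turns that into "qvokhanvv".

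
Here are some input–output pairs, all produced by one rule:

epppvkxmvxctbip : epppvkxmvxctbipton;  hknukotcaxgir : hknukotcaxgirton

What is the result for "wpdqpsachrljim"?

wpdqpsachrljimton

In each case the input is transformed by: append "ton".
Doing the same to "wpdqpsachrljim": "wpdqpsachrljimton".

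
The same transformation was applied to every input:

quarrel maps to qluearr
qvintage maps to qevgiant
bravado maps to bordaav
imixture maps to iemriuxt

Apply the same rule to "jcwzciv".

Looking at the pairs, the operation is to take characters alternately from the front and the back (1st, last, 2nd, 2nd-last, ...).
Applying that to "jcwzciv" gives "jvciwcz".

jvciwcz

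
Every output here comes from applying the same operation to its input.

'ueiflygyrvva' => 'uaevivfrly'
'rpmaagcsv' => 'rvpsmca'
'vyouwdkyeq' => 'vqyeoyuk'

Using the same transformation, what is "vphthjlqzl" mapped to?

The pattern: take characters alternately from the front and the back (1st, last, 2nd, 2nd-last, ...), then delete the last 2 characters.
Applying both steps to "vphthjlqzl": "vlpzhqtlhj", then "vlpzhqtl".

vlpzhqtl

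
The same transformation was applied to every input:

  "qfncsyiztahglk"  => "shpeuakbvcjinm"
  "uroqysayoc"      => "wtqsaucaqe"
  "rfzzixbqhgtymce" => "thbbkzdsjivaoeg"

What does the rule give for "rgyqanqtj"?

In each case the input is transformed by: shift every letter 2 places forward in the alphabet (wrapping around).
Doing the same to "rgyqanqtj": "tiascpsvl".

tiascpsvl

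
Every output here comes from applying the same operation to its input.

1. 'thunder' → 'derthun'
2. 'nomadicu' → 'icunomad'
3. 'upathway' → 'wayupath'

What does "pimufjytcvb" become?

Each output is the input with this applied: move the last 3 characters to the front (rotate right by 3).
On "pimufjytcvb" that produces "cvbpimufjyt".

cvbpimufjyt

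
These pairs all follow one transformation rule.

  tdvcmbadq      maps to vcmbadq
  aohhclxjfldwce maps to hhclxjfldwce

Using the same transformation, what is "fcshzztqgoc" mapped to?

shzztqgoc

In each case the input is transformed by: delete the first 2 characters.
So "fcshzztqgoc" becomes "shzztqgoc".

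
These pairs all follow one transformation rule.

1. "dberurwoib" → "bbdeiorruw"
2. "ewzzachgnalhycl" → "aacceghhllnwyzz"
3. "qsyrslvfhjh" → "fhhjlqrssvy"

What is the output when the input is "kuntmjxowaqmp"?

ajkmmnopqtuwx

Each output is the input with this applied: sort the characters into alphabetical order.
Doing the same to "kuntmjxowaqmp": "ajkmmnopqtuwx".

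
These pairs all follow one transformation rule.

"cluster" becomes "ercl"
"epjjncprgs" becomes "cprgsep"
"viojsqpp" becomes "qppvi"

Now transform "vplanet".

etvp

Rule — move the first 2 characters to the end (rotate left by 2), then delete the first 3 characters.
On "vplanet" that produces "etvp".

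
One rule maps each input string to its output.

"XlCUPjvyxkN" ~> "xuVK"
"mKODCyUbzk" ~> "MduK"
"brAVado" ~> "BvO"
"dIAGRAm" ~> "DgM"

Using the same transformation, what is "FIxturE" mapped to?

fTe

In each case the input is transformed by: keep one character in every 3, starting at position 1 (positions 1st, 4th, 7th, ...), then flip the case of every letter.
Applying both steps to "FIxturE": "FtE", then "fTe".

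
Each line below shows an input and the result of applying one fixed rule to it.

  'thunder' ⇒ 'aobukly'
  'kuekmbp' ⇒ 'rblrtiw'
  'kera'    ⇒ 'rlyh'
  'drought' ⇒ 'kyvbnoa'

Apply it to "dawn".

Each output is the input with this applied: shift every letter 7 places forward in the alphabet (wrapping around).
On "dawn" that produces "khdu".

khdu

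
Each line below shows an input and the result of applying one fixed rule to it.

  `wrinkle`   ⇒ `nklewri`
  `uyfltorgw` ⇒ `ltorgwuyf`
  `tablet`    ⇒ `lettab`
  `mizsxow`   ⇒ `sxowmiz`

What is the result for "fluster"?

sterflu

Looking at the pairs, the operation is to move the first 3 characters to the end (rotate left by 3).
Doing the same to "fluster": "sterflu".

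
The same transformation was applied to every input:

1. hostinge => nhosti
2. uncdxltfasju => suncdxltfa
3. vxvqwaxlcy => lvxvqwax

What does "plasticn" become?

Rule — delete the last 2 characters, then move the last character to the front.
Starting from "plasticn": after the first operation, "plasti"; after the second, "iplast".

iplast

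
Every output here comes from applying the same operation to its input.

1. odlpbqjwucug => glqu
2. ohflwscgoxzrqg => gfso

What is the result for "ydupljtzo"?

ouj

The rule is to move the last 3 characters to the front (rotate right by 3), then keep one character in every 3, starting at position 3 (positions 3rd, 6th, 9th, ...).
Working it through for "ydupljtzo": intermediate "tzoyduplj", final "ouj".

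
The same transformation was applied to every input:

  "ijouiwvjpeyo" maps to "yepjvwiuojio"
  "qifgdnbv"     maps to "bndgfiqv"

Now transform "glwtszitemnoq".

onmetizstwlgq

The transformation: move the last character to the front, then reverse the string.
Starting from "glwtszitemnoq": after the first operation, "qglwtszitemno"; after the second, "onmetizstwlgq".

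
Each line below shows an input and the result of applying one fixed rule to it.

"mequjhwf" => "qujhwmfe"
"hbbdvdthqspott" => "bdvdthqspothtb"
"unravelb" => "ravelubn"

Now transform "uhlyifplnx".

The pattern: swap the first and last characters, then move the first 2 characters to the end (rotate left by 2).
Applying both steps to "uhlyifplnx": "xhlyifplnu", then "lyifplnuxh".

lyifplnuxh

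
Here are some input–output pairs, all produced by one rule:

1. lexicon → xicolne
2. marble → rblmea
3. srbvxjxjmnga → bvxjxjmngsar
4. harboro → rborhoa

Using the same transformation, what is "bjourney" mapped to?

ournebyj

Rule — swap the first and last characters, then move the first 2 characters to the end (rotate left by 2).
On "bjourney": the first step gives "yjourneb", and the second then gives "ournebyj".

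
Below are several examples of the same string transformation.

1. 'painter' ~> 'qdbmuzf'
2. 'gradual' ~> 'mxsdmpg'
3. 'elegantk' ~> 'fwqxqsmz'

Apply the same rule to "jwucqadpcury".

dkvigocmpbog

Looking at the pairs, the operation is to shift every letter 12 places forward in the alphabet (wrapping around), then move the last 2 characters to the front (rotate right by 2).
Applying both steps to "jwucqadpcury": "vigocmpbogdk", then "dkvigocmpbog".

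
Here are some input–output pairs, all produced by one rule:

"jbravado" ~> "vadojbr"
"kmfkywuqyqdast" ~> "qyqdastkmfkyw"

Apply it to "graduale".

ualegra

The transformation: swap the front and back halves of the string, then delete the last character.
On "graduale": the first step gives "ualegrad", and the second then gives "ualegra".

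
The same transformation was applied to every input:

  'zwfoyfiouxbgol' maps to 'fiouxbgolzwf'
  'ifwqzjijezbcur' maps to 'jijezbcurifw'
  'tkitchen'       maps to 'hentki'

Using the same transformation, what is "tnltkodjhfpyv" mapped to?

Looking at the pairs, the operation is to move the first 3 characters to the end (rotate left by 3), then delete the first 2 characters.
"tnltkodjhfpyv" → "odjhfpyvtnl".

odjhfpyvtnl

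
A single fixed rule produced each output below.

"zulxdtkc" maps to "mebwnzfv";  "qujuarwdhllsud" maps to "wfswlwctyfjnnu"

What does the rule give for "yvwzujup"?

wraxybwl

Looking at the pairs, the operation is to shift every letter 2 places forward in the alphabet (wrapping around), then move the last 2 characters to the front (rotate right by 2).
On "yvwzujup" that produces "wraxybwl".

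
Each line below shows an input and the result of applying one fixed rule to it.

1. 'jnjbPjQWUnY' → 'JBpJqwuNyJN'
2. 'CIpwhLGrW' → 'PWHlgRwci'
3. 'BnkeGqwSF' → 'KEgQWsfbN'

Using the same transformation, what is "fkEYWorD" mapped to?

eywORdFK

The transformation: move the first 2 characters to the end (rotate left by 2), then flip the case of every letter.
Applying both steps to "fkEYWorD": "EYWorDfk", then "eywORdFK".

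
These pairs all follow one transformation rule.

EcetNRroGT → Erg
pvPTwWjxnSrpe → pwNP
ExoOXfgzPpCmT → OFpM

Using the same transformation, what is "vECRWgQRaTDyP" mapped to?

The pattern: flip the case of every letter, then keep one character in every 3, starting at position 3 (positions 3rd, 6th, 9th, ...).
On "vECRWgQRaTDyP": the first step gives "VecrwGqrAtdYp", and the second then gives "cGAY".
(Check on "pvPTwWjxnSrpe": → "PVptWwJXNsRPE" → "pwNP" ✓)

cGAY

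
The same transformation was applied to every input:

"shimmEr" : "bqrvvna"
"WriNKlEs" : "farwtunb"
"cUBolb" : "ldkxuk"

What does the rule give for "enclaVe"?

nwlujen

Rule — shift every letter 9 places forward in the alphabet (wrapping around), then convert every letter to lowercase.
Applying that to "enclaVe" gives "nwlujen".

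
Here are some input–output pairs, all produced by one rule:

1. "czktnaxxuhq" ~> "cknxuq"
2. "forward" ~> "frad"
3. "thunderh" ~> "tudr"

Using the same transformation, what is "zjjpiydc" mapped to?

The pattern: keep every other character starting from the first (positions 1st, 3rd, 5th, ...).
"zjjpiydc" → "zjid".

zjid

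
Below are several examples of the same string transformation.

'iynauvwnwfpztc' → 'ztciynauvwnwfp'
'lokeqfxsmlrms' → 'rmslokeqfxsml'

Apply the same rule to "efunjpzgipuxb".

uxbefunjpzgip

Looking at the pairs, the operation is to move the last 3 characters to the front (rotate right by 3).
So "efunjpzgipuxb" becomes "uxbefunjpzgip".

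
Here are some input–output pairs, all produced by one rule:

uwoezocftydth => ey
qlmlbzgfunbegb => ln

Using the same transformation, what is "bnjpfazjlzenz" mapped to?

The pattern: keep one character in every 3, starting at position 1 (positions 1st, 4th, 7th, ...), then keep every other character starting from the second (positions 2nd, 4th, 6th, ...).
"bnjpfazjlzenz" → "bpzzz" → "pz".
(Check on "qlmlbzgfunbegb": → "qlgng" → "ln" ✓)

pz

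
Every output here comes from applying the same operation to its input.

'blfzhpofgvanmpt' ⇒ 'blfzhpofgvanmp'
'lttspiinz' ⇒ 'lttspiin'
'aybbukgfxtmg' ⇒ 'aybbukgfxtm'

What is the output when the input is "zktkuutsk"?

zktkuuts

Each output is the input with this applied: delete the last character.
For "zktkuutsk" the result is "zktkuuts".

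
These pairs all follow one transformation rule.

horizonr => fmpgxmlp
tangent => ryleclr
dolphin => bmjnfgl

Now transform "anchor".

ylafmp

Looking at the pairs, the operation is to shift every letter 2 places backward in the alphabet (wrapping around).
So "anchor" becomes "ylafmp".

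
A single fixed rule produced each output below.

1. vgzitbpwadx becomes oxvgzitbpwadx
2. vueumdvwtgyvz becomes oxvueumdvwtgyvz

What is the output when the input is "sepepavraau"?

Each output is the input with this applied: prepend "ox".
So "sepepavraau" becomes "oxsepepavraau".

oxsepepavraau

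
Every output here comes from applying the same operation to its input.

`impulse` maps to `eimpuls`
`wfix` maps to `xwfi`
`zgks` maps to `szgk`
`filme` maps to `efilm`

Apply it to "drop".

Rule — move the last character to the front.
Doing the same to "drop": "pdro".

pdro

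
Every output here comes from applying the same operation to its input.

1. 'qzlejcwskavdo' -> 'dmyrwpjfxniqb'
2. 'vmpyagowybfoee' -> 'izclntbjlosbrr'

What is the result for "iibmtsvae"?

vvozgfinr

The pattern: shift every letter 13 places forward in the alphabet (wrapping around) — i.e. ROT13.
Applying that to "iibmtsvae" gives "vvozgfinr".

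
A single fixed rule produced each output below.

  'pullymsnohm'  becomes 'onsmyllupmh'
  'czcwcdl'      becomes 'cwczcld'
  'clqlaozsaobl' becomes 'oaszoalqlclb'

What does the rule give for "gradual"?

udargla

Each output is the input with this applied: move the last 2 characters to the front (rotate right by 2), then reverse the string.
Applying both steps to "gradual": "algradu", then "udargla".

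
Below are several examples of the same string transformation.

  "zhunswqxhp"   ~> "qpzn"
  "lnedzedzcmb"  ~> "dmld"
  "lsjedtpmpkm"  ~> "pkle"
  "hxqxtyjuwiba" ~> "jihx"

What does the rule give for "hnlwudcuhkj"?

What's happening: keep one character in every 3, starting at position 1 (positions 1st, 4th, 7th, ...), then move the first 2 characters to the end (rotate left by 2).
For "hnlwudcuhkj", step one produces "hwck"; step two turns that into "ckhw".

ckhw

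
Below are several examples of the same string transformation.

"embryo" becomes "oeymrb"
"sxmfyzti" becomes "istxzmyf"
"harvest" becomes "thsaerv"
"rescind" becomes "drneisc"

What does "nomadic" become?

Each output is the input with this applied: reverse the string, then take characters alternately from the front and the back (1st, last, 2nd, 2nd-last, ...).
Applying both steps to "nomadic": "cidamon", then "cniodma".

cniodma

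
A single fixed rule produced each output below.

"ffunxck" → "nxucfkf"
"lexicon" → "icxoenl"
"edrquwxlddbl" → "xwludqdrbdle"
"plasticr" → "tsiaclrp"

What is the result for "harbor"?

broarh

Each output is the input with this applied: take characters alternately from the front and the back (1st, last, 2nd, 2nd-last, ...), then reverse the string.
"harbor" → "hraorb" → "broarh".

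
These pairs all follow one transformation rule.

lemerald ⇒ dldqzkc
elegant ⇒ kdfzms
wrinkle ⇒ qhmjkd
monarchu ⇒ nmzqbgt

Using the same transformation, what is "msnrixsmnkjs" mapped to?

rmqhwrlmjir

In each case the input is transformed by: shift every letter 1 place backward in the alphabet (wrapping around), then delete the first character.
Applying both steps to "msnrixsmnkjs": "lrmqhwrlmjir", then "rmqhwrlmjir".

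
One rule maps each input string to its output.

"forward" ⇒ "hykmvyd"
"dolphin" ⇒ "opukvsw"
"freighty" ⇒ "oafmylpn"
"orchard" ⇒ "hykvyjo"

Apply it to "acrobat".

In each case the input is transformed by: shift every letter 7 places forward in the alphabet (wrapping around), then move the last 3 characters to the front (rotate right by 3).
Starting from "acrobat": after the first operation, "hjyviha"; after the second, "ihahjyv".

ihahjyv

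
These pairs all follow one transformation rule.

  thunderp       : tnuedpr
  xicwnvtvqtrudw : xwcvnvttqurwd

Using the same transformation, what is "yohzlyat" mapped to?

yzhylta

The pattern: swap each adjacent pair of characters (1↔2, 3↔4, ...), then delete the first character.
"yohzlyat" → "oyzhylta" → "yzhylta".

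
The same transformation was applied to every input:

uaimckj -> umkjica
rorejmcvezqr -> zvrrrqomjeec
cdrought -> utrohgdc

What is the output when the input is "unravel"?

Each output is the input with this applied: sort the characters into reverse alphabetical order.
Doing the same to "unravel": "vurnlea".

vurnlea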